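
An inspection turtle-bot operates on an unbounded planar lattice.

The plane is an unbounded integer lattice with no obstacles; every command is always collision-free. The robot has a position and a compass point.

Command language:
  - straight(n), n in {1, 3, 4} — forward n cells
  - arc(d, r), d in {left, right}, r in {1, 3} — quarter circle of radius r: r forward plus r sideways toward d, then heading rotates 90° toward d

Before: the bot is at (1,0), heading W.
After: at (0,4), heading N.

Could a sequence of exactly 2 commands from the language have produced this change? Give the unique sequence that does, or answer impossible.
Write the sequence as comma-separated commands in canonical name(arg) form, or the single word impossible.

arc(right, 1), straight(3)

key: position moved to (0,4) AND the heading swung to N — translation plus rotation needed
from: at (1,0), heading W
t=1 arc(right, 1) ⇒ at (0,1), heading N
t=2 straight(3) ⇒ at (0,4), heading N
no other 2-command option fits: unique.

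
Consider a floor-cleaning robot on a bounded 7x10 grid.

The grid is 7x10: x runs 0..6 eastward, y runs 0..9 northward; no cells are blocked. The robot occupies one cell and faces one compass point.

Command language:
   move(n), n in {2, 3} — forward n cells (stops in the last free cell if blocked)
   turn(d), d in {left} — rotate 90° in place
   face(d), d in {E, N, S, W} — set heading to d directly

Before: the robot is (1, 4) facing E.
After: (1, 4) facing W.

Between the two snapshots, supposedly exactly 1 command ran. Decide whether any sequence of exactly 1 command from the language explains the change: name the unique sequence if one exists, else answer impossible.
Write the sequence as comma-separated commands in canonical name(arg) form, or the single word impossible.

key: parked at (1,4) the whole time — nothing moves the robot
begin: (1, 4) facing E
t=1 face(W) ⇒ (1, 4) facing W
no other 1-command option fits: unique.

face(W)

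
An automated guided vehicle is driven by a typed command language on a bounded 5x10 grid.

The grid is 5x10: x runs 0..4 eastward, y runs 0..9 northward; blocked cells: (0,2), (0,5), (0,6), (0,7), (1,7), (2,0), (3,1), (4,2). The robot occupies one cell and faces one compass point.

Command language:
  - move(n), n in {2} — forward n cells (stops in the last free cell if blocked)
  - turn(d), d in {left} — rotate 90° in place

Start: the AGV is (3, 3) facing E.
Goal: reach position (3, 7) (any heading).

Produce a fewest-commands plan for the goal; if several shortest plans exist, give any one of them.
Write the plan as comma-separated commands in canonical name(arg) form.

begin: (3, 3) facing E
step 1 (turn(left)): (3, 3) facing N
step 2 (move(2)): (3, 5) facing N
step 3 (move(2)): (3, 7) facing N
minimal: 3 command(s), checked below 3.

turn(left), move(2), move(2)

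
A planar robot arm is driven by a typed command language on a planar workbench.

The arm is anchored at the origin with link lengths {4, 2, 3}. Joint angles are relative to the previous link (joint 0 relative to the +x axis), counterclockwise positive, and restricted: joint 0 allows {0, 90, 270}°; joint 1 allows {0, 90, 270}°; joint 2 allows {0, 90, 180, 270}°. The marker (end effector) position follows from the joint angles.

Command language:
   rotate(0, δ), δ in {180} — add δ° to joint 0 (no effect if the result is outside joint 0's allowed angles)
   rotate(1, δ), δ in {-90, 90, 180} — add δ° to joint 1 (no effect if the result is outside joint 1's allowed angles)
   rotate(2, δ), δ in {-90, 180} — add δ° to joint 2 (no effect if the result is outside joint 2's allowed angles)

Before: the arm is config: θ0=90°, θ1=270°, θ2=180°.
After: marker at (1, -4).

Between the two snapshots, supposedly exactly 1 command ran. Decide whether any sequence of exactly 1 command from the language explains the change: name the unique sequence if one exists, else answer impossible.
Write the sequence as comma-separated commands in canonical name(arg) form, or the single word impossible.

from: config: θ0=90°, θ1=270°, θ2=180°
t=1 rotate(0, 180) ⇒ config: θ0=270°, θ1=270°, θ2=180°
uniquely the one of 6 1-step routes that fits.

rotate(0, 180)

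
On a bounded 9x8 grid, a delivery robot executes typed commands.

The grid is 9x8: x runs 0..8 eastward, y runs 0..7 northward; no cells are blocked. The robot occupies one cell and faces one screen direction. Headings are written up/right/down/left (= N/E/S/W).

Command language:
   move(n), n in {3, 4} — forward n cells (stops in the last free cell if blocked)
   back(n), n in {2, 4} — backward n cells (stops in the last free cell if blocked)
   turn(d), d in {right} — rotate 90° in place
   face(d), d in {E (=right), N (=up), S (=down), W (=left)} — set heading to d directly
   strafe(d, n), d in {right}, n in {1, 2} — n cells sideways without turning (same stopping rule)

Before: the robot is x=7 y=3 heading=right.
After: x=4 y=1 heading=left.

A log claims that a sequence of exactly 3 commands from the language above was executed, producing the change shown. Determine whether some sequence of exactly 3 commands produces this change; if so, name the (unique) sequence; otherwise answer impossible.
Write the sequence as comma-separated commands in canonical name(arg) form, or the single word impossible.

key: running move(3) before strafe(right, 2) would end elsewhere — order is forced
initial: x=7 y=3 heading=right
[1] after strafe(right, 2): x=7 y=1 heading=right
[2] after face(W): x=7 y=1 heading=left
[3] after move(3): x=4 y=1 heading=left
uniquely the one of 1331 3-step routes that fits.

strafe(right, 2), face(W), move(3)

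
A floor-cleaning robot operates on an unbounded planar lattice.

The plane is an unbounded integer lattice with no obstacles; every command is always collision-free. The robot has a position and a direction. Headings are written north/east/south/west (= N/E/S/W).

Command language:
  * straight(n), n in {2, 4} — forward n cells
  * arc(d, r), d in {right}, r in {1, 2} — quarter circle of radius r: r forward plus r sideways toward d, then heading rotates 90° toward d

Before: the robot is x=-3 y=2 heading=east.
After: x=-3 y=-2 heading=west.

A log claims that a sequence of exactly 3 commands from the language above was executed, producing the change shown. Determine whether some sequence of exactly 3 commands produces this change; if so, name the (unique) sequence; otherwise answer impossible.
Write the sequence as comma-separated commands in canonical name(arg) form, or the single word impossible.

key: position moved to (-3,-2) AND the heading swung to W — translation plus rotation needed
begin: x=-3 y=2 heading=east
t=1 arc(right, 1) ⇒ x=-2 y=1 heading=south
t=2 straight(2) ⇒ x=-2 y=-1 heading=south
t=3 arc(right, 1) ⇒ x=-3 y=-2 heading=west
all 64 alternatives checked — unique.

arc(right, 1), straight(2), arc(right, 1)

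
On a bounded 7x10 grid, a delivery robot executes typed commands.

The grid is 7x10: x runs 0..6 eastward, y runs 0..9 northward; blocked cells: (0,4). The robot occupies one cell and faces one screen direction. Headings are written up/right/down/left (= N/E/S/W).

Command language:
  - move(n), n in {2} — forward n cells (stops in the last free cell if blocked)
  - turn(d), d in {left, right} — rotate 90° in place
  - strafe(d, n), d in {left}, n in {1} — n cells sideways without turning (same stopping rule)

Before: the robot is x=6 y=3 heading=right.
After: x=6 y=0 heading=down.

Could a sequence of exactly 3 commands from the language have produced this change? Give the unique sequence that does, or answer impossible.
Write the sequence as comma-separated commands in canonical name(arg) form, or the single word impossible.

key: cell and facing (now S) both changed — the 3 commands mix motion and turning
from: x=6 y=3 heading=right
1. turn(right) → x=6 y=3 heading=down
2. move(2) → x=6 y=1 heading=down
3. move(2) → x=6 y=0 heading=down
no other 3-command option fits: unique.

turn(right), move(2), move(2)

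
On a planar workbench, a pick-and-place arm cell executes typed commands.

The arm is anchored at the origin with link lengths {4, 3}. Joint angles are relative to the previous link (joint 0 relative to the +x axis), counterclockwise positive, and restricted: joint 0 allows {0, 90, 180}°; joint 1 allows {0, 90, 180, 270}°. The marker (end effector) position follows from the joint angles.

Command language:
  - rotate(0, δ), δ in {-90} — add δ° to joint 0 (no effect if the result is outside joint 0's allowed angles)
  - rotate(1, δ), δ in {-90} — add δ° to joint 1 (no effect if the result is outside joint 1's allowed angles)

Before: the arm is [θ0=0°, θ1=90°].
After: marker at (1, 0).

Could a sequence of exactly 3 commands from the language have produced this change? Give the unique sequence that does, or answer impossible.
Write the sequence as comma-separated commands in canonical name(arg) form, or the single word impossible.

start: [θ0=0°, θ1=90°]
t=1 rotate(1, -90) ⇒ [θ0=0°, θ1=0°]
t=2 rotate(1, -90) ⇒ [θ0=0°, θ1=270°]
t=3 rotate(1, -90) ⇒ [θ0=0°, θ1=180°]
uniquely the one of 8 3-step routes that fits.

rotate(1, -90), rotate(1, -90), rotate(1, -90)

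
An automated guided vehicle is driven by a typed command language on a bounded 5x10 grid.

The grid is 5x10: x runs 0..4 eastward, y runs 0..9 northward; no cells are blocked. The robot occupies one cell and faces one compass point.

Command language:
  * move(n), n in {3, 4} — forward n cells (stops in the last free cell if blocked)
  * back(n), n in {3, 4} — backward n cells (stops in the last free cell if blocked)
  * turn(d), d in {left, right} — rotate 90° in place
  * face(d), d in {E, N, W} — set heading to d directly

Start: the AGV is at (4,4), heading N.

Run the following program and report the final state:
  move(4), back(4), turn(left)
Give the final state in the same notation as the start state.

at (4,4), heading W

t0: at (4,4), heading N
step 1 (move(4)): at (4,8), heading N
step 2 (back(4)): at (4,4), heading N
step 3 (turn(left)): at (4,4), heading W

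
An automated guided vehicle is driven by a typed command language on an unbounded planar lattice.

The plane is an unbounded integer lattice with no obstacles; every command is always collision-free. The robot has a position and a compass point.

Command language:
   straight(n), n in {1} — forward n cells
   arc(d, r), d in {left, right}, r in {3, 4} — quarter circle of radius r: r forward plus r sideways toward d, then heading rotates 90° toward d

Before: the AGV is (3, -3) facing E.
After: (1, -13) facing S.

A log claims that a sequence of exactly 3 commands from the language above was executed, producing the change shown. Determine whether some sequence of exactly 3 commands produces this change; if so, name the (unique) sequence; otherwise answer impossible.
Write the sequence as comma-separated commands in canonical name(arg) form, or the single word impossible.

key: order matters: swapping arc(right, 4) and arc(left, 3) lands elsewhere
begin: (3, -3) facing E
t=1 arc(right, 4) ⇒ (7, -7) facing S
t=2 arc(right, 3) ⇒ (4, -10) facing W
t=3 arc(left, 3) ⇒ (1, -13) facing S
all 125 alternatives checked — unique.

arc(right, 4), arc(right, 3), arc(left, 3)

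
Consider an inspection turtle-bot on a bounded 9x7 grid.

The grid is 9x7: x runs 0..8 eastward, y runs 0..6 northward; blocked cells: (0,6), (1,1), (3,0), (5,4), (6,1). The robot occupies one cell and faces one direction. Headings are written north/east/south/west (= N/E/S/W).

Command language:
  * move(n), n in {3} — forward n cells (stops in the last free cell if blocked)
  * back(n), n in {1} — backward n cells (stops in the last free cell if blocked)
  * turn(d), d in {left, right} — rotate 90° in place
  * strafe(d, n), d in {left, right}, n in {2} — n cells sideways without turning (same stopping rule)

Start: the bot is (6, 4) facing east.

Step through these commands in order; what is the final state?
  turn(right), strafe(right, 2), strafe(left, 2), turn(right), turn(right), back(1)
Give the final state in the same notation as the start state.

initial: (6, 4) facing east
[1] after turn(right): (6, 4) facing south
[2] after strafe(right, 2): (6, 4) facing south
[3] after strafe(left, 2): (8, 4) facing south
[4] after turn(right): (8, 4) facing west
[5] after turn(right): (8, 4) facing north
[6] after back(1): (8, 3) facing north

(8, 3) facing north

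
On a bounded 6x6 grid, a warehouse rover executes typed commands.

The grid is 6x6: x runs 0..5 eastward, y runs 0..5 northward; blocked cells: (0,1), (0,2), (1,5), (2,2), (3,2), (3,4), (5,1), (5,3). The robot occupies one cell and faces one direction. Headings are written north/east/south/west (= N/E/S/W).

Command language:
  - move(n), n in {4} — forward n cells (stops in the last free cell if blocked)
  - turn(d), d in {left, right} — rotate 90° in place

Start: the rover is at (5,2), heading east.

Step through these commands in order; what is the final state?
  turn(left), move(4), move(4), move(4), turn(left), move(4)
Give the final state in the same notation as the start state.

start: at (5,2), heading east
1. turn(left) → at (5,2), heading north
2. move(4) → at (5,2), heading north
3. move(4) → at (5,2), heading north
4. move(4) → at (5,2), heading north
5. turn(left) → at (5,2), heading west
6. move(4) → at (4,2), heading west

at (4,2), heading west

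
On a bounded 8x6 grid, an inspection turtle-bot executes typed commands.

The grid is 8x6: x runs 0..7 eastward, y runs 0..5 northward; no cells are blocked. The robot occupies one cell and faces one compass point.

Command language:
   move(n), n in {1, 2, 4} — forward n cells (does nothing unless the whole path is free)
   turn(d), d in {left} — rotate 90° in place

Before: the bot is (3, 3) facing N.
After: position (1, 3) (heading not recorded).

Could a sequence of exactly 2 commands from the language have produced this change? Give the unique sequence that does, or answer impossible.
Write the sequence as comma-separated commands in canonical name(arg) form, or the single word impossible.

key: order matters: swapping turn(left) and move(2) lands elsewhere
begin: (3, 3) facing N
[1] after turn(left): (3, 3) facing W
[2] after move(2): (1, 3) facing W
no rival 2-sequence matches.

turn(left), move(2)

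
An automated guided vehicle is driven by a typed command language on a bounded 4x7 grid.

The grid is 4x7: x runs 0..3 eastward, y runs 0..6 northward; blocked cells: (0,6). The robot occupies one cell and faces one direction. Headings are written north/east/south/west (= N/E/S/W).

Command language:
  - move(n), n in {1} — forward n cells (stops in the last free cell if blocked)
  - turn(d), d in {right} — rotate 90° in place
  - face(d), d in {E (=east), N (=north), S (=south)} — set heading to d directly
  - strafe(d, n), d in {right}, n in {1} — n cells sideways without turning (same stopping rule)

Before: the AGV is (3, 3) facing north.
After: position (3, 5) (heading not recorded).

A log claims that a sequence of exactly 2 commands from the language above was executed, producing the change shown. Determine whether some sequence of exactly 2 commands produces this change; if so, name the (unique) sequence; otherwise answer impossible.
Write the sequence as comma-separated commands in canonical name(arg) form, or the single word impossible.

t0: (3, 3) facing north
1. move(1) → (3, 4) facing north
2. move(1) → (3, 5) facing north
no other 2-command option fits: unique.

move(1), move(1)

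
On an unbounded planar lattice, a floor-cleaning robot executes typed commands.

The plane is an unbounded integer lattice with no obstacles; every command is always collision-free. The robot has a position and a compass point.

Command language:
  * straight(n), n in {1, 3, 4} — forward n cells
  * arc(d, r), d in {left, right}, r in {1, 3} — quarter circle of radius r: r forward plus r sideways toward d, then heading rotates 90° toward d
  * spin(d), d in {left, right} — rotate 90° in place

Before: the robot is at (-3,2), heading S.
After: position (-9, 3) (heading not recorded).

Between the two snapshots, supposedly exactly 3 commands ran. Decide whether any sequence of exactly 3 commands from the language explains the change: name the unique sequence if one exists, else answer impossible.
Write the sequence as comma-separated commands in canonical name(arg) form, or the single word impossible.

key: order matters: swapping arc(right, 3) and straight(1) lands elsewhere
from: at (-3,2), heading S
1. arc(right, 3) → at (-6,-1), heading W
2. arc(right, 3) → at (-9,2), heading N
3. straight(1) → at (-9,3), heading N
no other 3-command option fits: unique.

arc(right, 3), arc(right, 3), straight(1)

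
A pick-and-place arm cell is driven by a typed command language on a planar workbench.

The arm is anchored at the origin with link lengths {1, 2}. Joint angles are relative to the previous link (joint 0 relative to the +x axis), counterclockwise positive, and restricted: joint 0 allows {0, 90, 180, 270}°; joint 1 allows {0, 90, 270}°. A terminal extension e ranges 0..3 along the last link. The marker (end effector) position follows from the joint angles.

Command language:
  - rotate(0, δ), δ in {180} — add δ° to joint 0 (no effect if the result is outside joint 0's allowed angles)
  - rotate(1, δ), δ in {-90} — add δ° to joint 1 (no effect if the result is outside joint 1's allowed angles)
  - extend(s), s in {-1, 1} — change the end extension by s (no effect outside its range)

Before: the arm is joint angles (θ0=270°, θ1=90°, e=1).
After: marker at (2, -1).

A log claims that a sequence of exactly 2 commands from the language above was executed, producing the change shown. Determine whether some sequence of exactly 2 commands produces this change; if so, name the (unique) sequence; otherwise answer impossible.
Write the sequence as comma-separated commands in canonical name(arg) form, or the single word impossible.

extend(-1), extend(-1)

from: joint angles (θ0=270°, θ1=90°, e=1)
t=1 extend(-1) ⇒ joint angles (θ0=270°, θ1=90°, e=0)
t=2 extend(-1) ⇒ joint angles (θ0=270°, θ1=90°, e=0)
all 16 alternatives checked — unique.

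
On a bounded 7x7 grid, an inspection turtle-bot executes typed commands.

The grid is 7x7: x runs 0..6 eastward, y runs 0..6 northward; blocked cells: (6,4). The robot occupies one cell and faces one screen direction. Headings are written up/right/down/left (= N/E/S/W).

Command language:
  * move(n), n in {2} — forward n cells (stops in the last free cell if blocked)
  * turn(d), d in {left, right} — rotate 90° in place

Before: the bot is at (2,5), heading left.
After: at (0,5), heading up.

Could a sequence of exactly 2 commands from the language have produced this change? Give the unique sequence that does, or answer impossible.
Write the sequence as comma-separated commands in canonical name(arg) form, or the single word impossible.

key: cell and facing (now N) both changed — the 2 commands mix motion and turning
initial: at (2,5), heading left
step 1 (move(2)): at (0,5), heading left
step 2 (turn(right)): at (0,5), heading up
all 9 alternatives checked — unique.

move(2), turn(right)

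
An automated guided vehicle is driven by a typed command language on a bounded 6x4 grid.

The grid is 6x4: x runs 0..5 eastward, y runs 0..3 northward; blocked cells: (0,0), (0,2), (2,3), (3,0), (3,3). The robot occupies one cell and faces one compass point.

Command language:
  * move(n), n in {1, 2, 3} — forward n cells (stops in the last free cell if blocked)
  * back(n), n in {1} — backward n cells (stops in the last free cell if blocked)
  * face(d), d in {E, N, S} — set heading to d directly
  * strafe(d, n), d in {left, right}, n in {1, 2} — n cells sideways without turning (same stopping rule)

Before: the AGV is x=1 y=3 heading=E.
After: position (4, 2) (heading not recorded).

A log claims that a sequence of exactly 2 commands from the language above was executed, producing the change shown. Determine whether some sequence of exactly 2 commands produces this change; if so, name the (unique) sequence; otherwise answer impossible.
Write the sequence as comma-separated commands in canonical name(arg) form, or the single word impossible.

key: order matters: swapping strafe(right, 1) and move(3) lands elsewhere
start: x=1 y=3 heading=E
1. strafe(right, 1) → x=1 y=2 heading=E
2. move(3) → x=4 y=2 heading=E
all 121 alternatives checked — unique.

strafe(right, 1), move(3)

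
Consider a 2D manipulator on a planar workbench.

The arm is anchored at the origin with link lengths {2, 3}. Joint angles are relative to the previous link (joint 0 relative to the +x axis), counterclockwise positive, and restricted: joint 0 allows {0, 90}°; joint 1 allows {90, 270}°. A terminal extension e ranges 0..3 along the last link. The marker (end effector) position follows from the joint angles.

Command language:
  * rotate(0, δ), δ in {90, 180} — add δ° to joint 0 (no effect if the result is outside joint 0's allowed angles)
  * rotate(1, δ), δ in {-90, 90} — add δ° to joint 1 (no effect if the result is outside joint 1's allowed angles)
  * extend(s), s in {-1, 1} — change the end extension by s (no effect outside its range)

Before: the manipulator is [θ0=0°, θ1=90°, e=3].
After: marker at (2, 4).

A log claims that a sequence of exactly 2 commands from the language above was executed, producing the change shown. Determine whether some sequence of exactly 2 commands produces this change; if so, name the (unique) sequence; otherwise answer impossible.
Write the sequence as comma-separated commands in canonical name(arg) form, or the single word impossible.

initial: [θ0=0°, θ1=90°, e=3]
step 1 (extend(-1)): [θ0=0°, θ1=90°, e=2]
step 2 (extend(-1)): [θ0=0°, θ1=90°, e=1]
all 36 alternatives checked — unique.

extend(-1), extend(-1)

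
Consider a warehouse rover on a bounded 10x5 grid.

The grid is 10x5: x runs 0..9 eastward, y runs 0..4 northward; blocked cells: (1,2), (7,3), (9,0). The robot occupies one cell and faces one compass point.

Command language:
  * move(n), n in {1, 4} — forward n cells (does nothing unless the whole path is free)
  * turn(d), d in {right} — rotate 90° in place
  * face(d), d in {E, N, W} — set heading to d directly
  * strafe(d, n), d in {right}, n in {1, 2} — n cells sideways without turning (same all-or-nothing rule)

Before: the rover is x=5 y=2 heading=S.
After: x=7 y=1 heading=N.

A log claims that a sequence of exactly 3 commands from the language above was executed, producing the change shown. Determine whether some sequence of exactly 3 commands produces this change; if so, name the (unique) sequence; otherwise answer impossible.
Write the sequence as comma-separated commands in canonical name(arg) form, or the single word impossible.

move(1), face(N), strafe(right, 2)

key: cell and facing (now N) both changed — the 3 commands mix motion and turning
begin: x=5 y=2 heading=S
t=1 move(1) ⇒ x=5 y=1 heading=S
t=2 face(N) ⇒ x=5 y=1 heading=N
t=3 strafe(right, 2) ⇒ x=7 y=1 heading=N
uniquely the one of 512 3-step routes that fits.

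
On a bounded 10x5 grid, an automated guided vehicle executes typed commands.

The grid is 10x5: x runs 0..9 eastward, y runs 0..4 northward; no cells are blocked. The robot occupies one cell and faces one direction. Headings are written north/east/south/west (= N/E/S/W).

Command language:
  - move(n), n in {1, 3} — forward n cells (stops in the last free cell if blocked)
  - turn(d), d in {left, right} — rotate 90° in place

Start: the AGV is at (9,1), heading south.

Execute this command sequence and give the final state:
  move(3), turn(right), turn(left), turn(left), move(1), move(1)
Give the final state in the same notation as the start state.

at (9,0), heading east

begin: at (9,1), heading south
t=1 move(3) ⇒ at (9,0), heading south
t=2 turn(right) ⇒ at (9,0), heading west
t=3 turn(left) ⇒ at (9,0), heading south
t=4 turn(left) ⇒ at (9,0), heading east
t=5 move(1) ⇒ at (9,0), heading east
t=6 move(1) ⇒ at (9,0), heading east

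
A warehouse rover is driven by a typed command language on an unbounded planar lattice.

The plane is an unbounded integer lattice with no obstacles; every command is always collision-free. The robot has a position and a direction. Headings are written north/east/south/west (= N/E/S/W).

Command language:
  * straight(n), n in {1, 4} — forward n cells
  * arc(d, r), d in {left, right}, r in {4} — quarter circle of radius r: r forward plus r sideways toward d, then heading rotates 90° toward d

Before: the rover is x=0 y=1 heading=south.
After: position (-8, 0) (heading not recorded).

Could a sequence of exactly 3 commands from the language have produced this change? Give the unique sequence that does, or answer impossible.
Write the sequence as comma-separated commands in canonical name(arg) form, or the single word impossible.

straight(1), arc(right, 4), arc(right, 4)

key: order matters: swapping straight(1) and arc(right, 4) lands elsewhere
t0: x=0 y=1 heading=south
t=1 straight(1) ⇒ x=0 y=0 heading=south
t=2 arc(right, 4) ⇒ x=-4 y=-4 heading=west
t=3 arc(right, 4) ⇒ x=-8 y=0 heading=north
no rival 3-sequence matches.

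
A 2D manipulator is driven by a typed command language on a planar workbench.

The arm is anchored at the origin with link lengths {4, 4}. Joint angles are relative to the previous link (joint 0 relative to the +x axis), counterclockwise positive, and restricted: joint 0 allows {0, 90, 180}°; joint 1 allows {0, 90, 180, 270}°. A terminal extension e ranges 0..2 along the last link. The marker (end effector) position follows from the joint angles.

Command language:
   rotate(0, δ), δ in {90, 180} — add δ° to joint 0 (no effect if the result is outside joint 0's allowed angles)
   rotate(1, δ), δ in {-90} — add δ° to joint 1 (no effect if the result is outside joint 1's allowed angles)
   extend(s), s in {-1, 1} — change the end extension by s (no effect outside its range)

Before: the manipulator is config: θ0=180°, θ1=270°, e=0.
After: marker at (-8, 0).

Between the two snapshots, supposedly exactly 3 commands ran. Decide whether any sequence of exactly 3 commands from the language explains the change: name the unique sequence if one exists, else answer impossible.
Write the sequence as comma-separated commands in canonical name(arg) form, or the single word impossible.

rotate(1, -90), rotate(1, -90), rotate(1, -90)

initial: config: θ0=180°, θ1=270°, e=0
[1] after rotate(1, -90): config: θ0=180°, θ1=180°, e=0
[2] after rotate(1, -90): config: θ0=180°, θ1=90°, e=0
[3] after rotate(1, -90): config: θ0=180°, θ1=0°, e=0
uniquely the one of 125 3-step routes that fits.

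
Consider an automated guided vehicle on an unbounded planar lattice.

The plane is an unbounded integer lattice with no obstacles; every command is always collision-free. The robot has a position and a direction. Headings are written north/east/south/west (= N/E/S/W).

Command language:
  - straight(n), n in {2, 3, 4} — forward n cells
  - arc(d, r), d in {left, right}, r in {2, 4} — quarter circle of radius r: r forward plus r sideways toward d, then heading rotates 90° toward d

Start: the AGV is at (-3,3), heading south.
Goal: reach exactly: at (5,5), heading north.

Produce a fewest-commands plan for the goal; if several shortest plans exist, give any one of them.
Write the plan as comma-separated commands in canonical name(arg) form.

from: at (-3,3), heading south
t=1 arc(left, 4) ⇒ at (1,-1), heading east
t=2 arc(left, 4) ⇒ at (5,3), heading north
t=3 straight(2) ⇒ at (5,5), heading north
shorter routes all fall short; 3 is best.

arc(left, 4), arc(left, 4), straight(2)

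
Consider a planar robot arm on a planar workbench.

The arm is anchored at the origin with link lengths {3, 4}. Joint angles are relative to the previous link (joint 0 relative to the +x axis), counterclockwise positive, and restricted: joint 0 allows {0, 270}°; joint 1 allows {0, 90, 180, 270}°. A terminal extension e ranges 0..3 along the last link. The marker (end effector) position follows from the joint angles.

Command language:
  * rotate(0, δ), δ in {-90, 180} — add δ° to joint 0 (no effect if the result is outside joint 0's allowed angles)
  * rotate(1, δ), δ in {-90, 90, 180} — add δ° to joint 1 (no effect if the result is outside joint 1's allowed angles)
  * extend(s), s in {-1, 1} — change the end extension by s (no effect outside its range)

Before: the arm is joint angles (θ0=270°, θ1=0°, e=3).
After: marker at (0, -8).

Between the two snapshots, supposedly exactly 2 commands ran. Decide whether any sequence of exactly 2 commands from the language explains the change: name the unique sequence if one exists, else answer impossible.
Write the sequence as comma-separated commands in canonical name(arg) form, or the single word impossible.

extend(-1), extend(-1)

begin: joint angles (θ0=270°, θ1=0°, e=3)
t=1 extend(-1) ⇒ joint angles (θ0=270°, θ1=0°, e=2)
t=2 extend(-1) ⇒ joint angles (θ0=270°, θ1=0°, e=1)
no rival 2-sequence matches.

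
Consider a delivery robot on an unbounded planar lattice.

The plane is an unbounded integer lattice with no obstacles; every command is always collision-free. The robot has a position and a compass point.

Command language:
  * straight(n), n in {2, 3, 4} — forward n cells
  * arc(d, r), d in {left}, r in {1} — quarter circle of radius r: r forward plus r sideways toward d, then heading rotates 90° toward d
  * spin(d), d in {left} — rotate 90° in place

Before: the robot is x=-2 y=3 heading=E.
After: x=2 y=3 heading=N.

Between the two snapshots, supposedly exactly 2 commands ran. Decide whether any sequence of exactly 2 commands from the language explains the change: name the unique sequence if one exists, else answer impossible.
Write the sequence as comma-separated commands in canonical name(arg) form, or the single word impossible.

straight(4), spin(left)

key: cell and facing (now N) both changed — the 2 commands mix motion and turning
start: x=-2 y=3 heading=E
[1] after straight(4): x=2 y=3 heading=E
[2] after spin(left): x=2 y=3 heading=N
uniquely the one of 25 2-step routes that fits.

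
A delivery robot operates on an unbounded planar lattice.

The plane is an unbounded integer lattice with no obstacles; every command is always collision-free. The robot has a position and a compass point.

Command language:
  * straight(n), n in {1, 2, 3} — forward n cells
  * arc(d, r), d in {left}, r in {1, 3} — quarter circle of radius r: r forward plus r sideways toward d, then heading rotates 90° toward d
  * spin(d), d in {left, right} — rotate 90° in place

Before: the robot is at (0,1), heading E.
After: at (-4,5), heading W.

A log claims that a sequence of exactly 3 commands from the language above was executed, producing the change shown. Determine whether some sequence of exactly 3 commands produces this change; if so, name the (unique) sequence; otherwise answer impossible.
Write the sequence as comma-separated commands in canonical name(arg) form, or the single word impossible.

arc(left, 1), arc(left, 3), straight(2)

key: position moved to (-4,5) AND the heading swung to W — translation plus rotation needed
begin: at (0,1), heading E
t=1 arc(left, 1) ⇒ at (1,2), heading N
t=2 arc(left, 3) ⇒ at (-2,5), heading W
t=3 straight(2) ⇒ at (-4,5), heading W
no rival 3-sequence matches.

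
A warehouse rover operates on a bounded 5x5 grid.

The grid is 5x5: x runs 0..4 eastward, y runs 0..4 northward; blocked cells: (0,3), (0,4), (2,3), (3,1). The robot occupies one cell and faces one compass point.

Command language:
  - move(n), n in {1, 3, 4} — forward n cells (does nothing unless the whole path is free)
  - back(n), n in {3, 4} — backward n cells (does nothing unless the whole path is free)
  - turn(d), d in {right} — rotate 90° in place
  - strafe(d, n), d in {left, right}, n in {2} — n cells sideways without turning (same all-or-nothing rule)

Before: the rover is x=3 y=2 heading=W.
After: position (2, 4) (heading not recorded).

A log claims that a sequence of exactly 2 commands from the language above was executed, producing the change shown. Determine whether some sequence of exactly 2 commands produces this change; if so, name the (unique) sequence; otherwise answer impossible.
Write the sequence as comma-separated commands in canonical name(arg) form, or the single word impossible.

key: order matters: swapping strafe(right, 2) and move(1) lands elsewhere
initial: x=3 y=2 heading=W
step 1 (strafe(right, 2)): x=3 y=4 heading=W
step 2 (move(1)): x=2 y=4 heading=W
all 64 alternatives checked — unique.

strafe(right, 2), move(1)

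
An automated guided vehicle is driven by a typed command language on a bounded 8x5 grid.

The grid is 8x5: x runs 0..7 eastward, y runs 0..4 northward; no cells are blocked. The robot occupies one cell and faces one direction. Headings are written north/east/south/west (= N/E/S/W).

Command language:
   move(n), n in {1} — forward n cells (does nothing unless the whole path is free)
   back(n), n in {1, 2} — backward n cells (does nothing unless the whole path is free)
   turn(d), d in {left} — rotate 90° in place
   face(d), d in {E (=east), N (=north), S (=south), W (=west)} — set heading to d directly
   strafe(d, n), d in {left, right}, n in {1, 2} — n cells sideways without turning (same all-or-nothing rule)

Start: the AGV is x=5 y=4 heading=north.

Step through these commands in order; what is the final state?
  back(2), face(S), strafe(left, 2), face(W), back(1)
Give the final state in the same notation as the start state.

initial: x=5 y=4 heading=north
t=1 back(2) ⇒ x=5 y=2 heading=north
t=2 face(S) ⇒ x=5 y=2 heading=south
t=3 strafe(left, 2) ⇒ x=7 y=2 heading=south
t=4 face(W) ⇒ x=7 y=2 heading=west
t=5 back(1) ⇒ x=7 y=2 heading=west

x=7 y=2 heading=west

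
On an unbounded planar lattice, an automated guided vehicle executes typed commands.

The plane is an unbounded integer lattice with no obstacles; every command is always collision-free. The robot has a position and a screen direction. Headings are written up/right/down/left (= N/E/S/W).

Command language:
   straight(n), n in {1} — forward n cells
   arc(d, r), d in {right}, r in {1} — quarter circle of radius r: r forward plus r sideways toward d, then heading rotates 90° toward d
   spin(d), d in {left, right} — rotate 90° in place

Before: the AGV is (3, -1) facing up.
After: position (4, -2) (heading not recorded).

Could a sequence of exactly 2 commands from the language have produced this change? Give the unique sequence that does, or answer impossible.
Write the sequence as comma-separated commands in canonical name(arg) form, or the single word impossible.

spin(right), arc(right, 1)

key: running arc(right, 1) before spin(right) would end elsewhere — order is forced
begin: (3, -1) facing up
1. spin(right) → (3, -1) facing right
2. arc(right, 1) → (4, -2) facing down
no rival 2-sequence matches.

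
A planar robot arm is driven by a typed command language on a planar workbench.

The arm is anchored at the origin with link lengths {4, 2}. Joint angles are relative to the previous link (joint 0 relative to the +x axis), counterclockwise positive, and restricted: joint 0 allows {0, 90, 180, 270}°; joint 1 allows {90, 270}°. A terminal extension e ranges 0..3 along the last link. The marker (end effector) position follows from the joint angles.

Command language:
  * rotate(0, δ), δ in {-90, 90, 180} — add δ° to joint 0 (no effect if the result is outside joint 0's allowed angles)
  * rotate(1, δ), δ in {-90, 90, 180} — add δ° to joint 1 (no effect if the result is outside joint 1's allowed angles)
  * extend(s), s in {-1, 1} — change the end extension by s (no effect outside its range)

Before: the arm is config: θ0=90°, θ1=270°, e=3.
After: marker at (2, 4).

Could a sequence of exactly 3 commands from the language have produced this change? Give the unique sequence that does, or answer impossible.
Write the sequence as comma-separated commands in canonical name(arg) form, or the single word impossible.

extend(-1), extend(-1), extend(-1)

begin: config: θ0=90°, θ1=270°, e=3
[1] after extend(-1): config: θ0=90°, θ1=270°, e=2
[2] after extend(-1): config: θ0=90°, θ1=270°, e=1
[3] after extend(-1): config: θ0=90°, θ1=270°, e=0
uniquely the one of 512 3-step routes that fits.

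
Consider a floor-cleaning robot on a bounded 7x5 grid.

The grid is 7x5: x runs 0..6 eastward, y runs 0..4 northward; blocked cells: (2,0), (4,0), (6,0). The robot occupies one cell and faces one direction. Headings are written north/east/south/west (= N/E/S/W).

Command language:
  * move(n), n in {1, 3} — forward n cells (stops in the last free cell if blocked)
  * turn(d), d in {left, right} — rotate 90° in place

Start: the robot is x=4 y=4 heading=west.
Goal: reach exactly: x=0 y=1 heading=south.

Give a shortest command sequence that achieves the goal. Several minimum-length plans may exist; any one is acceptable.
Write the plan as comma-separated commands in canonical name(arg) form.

move(1), move(3), turn(left), move(3)

t0: x=4 y=4 heading=west
1. move(1) → x=3 y=4 heading=west
2. move(3) → x=0 y=4 heading=west
3. turn(left) → x=0 y=4 heading=south
4. move(3) → x=0 y=1 heading=south
minimal: 4 command(s), checked below 4.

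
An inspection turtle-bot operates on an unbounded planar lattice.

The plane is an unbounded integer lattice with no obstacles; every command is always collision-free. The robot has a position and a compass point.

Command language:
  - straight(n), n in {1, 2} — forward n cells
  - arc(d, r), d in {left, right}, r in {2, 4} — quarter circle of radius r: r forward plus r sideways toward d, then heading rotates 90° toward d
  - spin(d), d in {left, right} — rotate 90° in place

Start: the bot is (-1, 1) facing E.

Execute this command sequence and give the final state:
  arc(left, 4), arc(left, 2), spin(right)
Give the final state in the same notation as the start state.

initial: (-1, 1) facing E
t=1 arc(left, 4) ⇒ (3, 5) facing N
t=2 arc(left, 2) ⇒ (1, 7) facing W
t=3 spin(right) ⇒ (1, 7) facing N

(1, 7) facing N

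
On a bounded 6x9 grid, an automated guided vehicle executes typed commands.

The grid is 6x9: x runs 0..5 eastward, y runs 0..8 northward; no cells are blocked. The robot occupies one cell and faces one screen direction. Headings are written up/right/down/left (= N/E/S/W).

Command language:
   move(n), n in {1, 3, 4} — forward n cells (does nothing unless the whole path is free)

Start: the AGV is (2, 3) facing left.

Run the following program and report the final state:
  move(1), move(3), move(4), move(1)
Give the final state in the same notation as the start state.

from: (2, 3) facing left
t=1 move(1) ⇒ (1, 3) facing left
t=2 move(3) ⇒ (1, 3) facing left
t=3 move(4) ⇒ (1, 3) facing left
t=4 move(1) ⇒ (0, 3) facing left

(0, 3) facing left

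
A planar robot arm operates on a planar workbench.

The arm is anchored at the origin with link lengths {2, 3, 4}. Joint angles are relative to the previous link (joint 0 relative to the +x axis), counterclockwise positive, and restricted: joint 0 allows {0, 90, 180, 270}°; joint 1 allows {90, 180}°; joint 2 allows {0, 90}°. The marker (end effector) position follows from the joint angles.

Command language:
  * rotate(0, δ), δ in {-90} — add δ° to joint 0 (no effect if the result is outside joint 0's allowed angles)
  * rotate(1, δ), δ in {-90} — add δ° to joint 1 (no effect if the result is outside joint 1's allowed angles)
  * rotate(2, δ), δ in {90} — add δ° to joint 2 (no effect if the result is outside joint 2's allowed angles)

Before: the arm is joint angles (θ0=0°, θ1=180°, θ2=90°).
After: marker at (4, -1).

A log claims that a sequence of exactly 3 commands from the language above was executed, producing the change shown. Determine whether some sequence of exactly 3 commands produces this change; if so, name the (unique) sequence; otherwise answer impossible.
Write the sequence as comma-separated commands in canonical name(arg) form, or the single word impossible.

rotate(0, -90), rotate(0, -90), rotate(0, -90)

begin: joint angles (θ0=0°, θ1=180°, θ2=90°)
[1] after rotate(0, -90): joint angles (θ0=270°, θ1=180°, θ2=90°)
[2] after rotate(0, -90): joint angles (θ0=180°, θ1=180°, θ2=90°)
[3] after rotate(0, -90): joint angles (θ0=90°, θ1=180°, θ2=90°)
no other 3-command option fits: unique.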